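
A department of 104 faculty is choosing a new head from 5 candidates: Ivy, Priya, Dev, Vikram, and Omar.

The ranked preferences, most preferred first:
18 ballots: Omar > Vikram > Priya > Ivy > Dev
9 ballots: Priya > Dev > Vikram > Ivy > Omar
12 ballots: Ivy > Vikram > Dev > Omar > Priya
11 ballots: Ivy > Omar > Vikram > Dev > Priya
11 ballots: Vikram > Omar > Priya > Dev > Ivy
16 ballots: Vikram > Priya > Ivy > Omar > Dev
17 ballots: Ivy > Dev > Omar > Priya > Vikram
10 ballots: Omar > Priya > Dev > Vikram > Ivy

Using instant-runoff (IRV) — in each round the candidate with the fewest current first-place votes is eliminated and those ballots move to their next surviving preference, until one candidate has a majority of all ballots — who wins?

Vikram

Round 1: Ivy 40, Priya 9, Dev 0, Vikram 27, Omar 28. Dev eliminated.
Round 2: Ivy 40, Priya 9, Vikram 27, Omar 28. Priya eliminated.
Round 3: Ivy 40, Vikram 36, Omar 28. Omar eliminated.
Round 4: Ivy 40, Vikram 64. Vikram has a majority (≥53).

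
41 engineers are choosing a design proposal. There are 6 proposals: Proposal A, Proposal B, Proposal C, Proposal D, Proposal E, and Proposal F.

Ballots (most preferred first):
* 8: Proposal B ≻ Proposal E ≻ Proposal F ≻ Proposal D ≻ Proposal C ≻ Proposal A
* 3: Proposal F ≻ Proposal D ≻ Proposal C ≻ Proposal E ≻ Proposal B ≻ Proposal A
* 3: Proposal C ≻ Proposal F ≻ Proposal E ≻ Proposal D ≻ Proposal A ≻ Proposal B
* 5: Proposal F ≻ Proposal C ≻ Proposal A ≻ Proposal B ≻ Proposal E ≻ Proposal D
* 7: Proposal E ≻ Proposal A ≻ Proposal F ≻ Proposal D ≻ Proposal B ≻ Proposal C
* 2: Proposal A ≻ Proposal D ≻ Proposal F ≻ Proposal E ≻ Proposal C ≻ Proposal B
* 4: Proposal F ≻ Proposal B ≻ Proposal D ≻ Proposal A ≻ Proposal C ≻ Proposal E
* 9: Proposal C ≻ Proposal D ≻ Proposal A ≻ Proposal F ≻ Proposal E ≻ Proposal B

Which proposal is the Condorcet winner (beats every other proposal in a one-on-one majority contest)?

Proposal F vs Proposal A: 23–18
Proposal F vs Proposal B: 33–8
Proposal F vs Proposal C: 29–12
Proposal F vs Proposal D: 30–11
Proposal F vs Proposal E: 26–15
Proposal F beats every other proposal.

Proposal F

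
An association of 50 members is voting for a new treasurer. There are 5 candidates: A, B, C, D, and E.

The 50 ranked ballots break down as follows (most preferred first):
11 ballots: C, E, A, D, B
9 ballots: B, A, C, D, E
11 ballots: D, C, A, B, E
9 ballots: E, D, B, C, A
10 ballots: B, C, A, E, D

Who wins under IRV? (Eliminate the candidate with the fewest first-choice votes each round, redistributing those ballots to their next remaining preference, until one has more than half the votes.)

Round 1: A 0, B 19, C 11, D 11, E 9. A eliminated.
Round 2: B 19, C 11, D 11, E 9. E eliminated.
Round 3: B 19, C 11, D 20. C eliminated.
Round 4: B 19, D 31. D has a majority (≥26).

D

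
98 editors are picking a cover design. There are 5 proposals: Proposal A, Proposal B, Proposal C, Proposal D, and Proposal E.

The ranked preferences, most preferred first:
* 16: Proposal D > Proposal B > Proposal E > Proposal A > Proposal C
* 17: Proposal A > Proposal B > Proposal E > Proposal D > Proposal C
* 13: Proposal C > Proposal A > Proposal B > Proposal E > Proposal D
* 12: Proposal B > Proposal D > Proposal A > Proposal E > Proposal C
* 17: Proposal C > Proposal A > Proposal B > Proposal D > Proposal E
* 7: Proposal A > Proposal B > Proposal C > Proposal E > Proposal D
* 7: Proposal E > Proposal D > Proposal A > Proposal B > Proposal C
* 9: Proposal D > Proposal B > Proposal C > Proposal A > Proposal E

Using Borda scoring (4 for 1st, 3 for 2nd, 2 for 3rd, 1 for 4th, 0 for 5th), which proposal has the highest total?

Proposal A: 16×1 + 17×4 + 13×3 + 12×2 + 17×3 + 7×4 + 7×2 + 9×1 = 249
Proposal B: 16×3 + 17×3 + 13×2 + 12×4 + 17×2 + 7×3 + 7×1 + 9×3 = 262
Proposal C: 16×0 + 17×0 + 13×4 + 12×0 + 17×4 + 7×2 + 7×0 + 9×2 = 152
Proposal D: 16×4 + 17×1 + 13×0 + 12×3 + 17×1 + 7×0 + 7×3 + 9×4 = 191
Proposal E: 16×2 + 17×2 + 13×1 + 12×1 + 17×0 + 7×1 + 7×4 + 9×0 = 126

Proposal B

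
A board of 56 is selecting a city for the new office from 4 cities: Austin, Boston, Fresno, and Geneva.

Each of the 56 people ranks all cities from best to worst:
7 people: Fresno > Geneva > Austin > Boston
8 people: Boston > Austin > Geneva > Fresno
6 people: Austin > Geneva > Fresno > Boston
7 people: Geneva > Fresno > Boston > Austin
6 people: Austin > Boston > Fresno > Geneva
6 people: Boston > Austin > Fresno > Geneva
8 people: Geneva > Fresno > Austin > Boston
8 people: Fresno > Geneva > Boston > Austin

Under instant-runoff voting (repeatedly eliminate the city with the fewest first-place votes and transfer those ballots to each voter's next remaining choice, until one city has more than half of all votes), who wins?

Round 1: Austin 12, Boston 14, Fresno 15, Geneva 15. Austin eliminated.
Round 2: Boston 20, Fresno 15, Geneva 21. Fresno eliminated.
Round 3: Boston 20, Geneva 36. Geneva has a majority (≥29).

Geneva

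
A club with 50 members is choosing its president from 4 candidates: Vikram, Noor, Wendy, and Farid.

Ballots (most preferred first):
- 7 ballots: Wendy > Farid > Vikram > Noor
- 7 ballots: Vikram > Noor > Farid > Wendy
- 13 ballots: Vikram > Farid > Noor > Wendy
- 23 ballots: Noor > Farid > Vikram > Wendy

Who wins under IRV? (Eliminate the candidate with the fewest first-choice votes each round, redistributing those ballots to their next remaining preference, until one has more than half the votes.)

Vikram

Round 1: Vikram 20, Noor 23, Wendy 7, Farid 0. Farid eliminated.
Round 2: Vikram 20, Noor 23, Wendy 7. Wendy eliminated.
Round 3: Vikram 27, Noor 23. Vikram has a majority (≥26).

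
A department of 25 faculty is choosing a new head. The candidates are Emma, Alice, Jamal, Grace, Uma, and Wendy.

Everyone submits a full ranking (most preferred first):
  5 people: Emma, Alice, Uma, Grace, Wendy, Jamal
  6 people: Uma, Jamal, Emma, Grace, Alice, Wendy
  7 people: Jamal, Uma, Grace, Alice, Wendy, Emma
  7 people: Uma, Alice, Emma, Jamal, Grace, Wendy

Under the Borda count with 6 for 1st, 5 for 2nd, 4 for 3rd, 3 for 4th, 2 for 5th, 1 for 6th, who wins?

Emma: 5×6 + 6×4 + 7×1 + 7×4 = 89
Alice: 5×5 + 6×2 + 7×3 + 7×5 = 93
Jamal: 5×1 + 6×5 + 7×6 + 7×3 = 98
Grace: 5×3 + 6×3 + 7×4 + 7×2 = 75
Uma: 5×4 + 6×6 + 7×5 + 7×6 = 133
Wendy: 5×2 + 6×1 + 7×2 + 7×1 = 37

Uma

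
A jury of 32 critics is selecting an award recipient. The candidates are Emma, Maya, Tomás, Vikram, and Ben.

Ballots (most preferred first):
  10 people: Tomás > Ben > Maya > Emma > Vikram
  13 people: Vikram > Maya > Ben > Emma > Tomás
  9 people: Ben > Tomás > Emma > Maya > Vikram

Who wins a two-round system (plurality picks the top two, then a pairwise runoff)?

Tomás

Round 1 first-place votes: Emma 0, Maya 0, Tomás 10, Vikram 13, Ben 9. Vikram and Tomás advance.
Runoff: Vikram is ranked above Tomás on 13 ballots, Tomás above Vikram on 19.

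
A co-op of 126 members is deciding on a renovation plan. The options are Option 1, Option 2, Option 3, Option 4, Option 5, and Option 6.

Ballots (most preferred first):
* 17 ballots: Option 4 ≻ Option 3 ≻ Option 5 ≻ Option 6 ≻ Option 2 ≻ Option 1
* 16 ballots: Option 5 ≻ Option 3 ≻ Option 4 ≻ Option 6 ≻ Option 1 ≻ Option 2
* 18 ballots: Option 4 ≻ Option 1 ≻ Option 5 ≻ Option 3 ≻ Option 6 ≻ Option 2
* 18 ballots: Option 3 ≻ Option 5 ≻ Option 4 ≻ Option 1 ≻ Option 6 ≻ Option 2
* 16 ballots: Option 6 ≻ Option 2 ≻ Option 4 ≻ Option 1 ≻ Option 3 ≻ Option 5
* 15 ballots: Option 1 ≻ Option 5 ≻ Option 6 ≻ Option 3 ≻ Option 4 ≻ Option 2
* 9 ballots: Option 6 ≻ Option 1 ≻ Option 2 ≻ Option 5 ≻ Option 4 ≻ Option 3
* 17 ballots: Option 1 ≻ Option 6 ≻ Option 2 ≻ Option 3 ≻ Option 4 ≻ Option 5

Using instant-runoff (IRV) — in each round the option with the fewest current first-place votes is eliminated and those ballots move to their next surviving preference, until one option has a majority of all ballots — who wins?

Option 4

Round 1: Option 1 32, Option 2 0, Option 3 18, Option 4 35, Option 5 16, Option 6 25. Option 2 eliminated.
Round 2: Option 1 32, Option 3 18, Option 4 35, Option 5 16, Option 6 25. Option 5 eliminated.
Round 3: Option 1 32, Option 3 34, Option 4 35, Option 6 25. Option 6 eliminated.
Round 4: Option 1 41, Option 3 34, Option 4 51. Option 3 eliminated.
Round 5: Option 1 41, Option 4 85. Option 4 has a majority (≥64).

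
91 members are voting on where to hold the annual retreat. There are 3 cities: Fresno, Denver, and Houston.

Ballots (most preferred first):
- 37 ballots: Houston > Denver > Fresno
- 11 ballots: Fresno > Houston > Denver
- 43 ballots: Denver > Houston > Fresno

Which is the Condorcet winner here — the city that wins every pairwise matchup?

Houston vs Fresno: 80–11
Houston vs Denver: 48–43
Houston beats every other city.

Houston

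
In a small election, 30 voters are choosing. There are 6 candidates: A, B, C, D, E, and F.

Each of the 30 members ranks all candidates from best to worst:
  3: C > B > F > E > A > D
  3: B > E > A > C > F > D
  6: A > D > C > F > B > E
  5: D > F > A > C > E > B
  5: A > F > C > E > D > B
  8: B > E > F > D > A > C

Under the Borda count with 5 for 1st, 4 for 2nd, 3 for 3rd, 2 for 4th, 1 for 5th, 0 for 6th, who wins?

A: 3×1 + 3×3 + 6×5 + 5×3 + 5×5 + 8×1 = 90
B: 3×4 + 3×5 + 6×1 + 5×0 + 5×0 + 8×5 = 73
C: 3×5 + 3×2 + 6×3 + 5×2 + 5×3 + 8×0 = 64
D: 3×0 + 3×0 + 6×4 + 5×5 + 5×1 + 8×2 = 70
E: 3×2 + 3×4 + 6×0 + 5×1 + 5×2 + 8×4 = 65
F: 3×3 + 3×1 + 6×2 + 5×4 + 5×4 + 8×3 = 88

A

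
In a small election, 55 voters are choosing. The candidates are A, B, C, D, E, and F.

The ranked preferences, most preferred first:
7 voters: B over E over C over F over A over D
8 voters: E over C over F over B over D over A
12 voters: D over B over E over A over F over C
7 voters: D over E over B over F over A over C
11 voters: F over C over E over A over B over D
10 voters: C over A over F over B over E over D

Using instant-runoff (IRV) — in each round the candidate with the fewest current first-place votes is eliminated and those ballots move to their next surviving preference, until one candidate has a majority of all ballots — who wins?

F

Round 1: A 0, B 7, C 10, D 19, E 8, F 11. A eliminated.
Round 2: B 7, C 10, D 19, E 8, F 11. B eliminated.
Round 3: C 10, D 19, E 15, F 11. C eliminated.
Round 4: D 19, E 15, F 21. E eliminated.
Round 5: D 19, F 36. F has a majority (≥28).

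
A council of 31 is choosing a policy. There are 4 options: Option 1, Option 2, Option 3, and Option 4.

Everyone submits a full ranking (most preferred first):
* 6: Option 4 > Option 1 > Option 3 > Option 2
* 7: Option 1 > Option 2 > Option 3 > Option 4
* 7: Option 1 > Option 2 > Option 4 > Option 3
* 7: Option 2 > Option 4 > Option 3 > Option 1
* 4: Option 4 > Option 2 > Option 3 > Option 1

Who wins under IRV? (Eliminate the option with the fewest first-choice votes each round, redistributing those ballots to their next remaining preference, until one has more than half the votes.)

Option 4

Round 1: Option 1 14, Option 2 7, Option 3 0, Option 4 10. Option 3 eliminated.
Round 2: Option 1 14, Option 2 7, Option 4 10. Option 2 eliminated.
Round 3: Option 1 14, Option 4 17. Option 4 has a majority (≥16).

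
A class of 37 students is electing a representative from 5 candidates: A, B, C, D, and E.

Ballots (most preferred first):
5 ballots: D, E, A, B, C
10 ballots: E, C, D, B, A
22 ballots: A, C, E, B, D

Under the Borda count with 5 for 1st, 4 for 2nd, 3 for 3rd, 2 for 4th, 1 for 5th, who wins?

E

A: 5×3 + 10×1 + 22×5 = 135
B: 5×2 + 10×2 + 22×2 = 74
C: 5×1 + 10×4 + 22×4 = 133
D: 5×5 + 10×3 + 22×1 = 77
E: 5×4 + 10×5 + 22×3 = 136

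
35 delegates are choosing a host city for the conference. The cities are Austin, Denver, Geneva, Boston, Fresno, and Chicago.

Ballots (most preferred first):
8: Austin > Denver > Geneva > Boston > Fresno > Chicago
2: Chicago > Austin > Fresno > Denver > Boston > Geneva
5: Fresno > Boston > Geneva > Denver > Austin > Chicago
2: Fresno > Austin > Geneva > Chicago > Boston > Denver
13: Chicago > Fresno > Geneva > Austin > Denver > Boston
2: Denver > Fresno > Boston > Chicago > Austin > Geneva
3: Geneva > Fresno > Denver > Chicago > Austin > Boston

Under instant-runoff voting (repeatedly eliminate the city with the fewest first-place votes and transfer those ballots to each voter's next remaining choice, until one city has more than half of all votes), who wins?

Round 1: Austin 8, Denver 2, Geneva 3, Boston 0, Fresno 7, Chicago 15. Boston eliminated.
Round 2: Austin 8, Denver 2, Geneva 3, Fresno 7, Chicago 15. Denver eliminated.
Round 3: Austin 8, Geneva 3, Fresno 9, Chicago 15. Geneva eliminated.
Round 4: Austin 8, Fresno 12, Chicago 15. Austin eliminated.
Round 5: Fresno 20, Chicago 15. Fresno has a majority (≥18).

Fresno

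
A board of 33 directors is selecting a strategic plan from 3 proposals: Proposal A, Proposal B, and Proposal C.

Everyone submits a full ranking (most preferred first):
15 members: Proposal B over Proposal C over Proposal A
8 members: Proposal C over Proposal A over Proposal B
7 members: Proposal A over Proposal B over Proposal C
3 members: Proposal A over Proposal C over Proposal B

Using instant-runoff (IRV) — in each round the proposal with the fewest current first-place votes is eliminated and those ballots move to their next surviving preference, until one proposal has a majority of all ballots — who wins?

Round 1: Proposal A 10, Proposal B 15, Proposal C 8. Proposal C eliminated.
Round 2: Proposal A 18, Proposal B 15. Proposal A has a majority (≥17).

Proposal A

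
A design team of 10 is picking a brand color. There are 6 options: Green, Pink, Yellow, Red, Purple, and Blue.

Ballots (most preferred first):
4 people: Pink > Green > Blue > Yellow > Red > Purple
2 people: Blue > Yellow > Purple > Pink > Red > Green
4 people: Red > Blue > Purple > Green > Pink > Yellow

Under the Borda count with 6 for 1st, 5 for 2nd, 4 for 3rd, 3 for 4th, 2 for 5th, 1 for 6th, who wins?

Green: 4×5 + 2×1 + 4×3 = 34
Pink: 4×6 + 2×3 + 4×2 = 38
Yellow: 4×3 + 2×5 + 4×1 = 26
Red: 4×2 + 2×2 + 4×6 = 36
Purple: 4×1 + 2×4 + 4×4 = 28
Blue: 4×4 + 2×6 + 4×5 = 48

Blue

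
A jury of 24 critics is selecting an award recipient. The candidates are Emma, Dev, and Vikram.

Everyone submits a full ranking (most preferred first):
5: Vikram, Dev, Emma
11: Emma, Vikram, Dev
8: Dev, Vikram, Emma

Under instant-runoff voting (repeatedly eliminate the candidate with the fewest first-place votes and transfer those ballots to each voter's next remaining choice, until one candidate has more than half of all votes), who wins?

Round 1: Emma 11, Dev 8, Vikram 5. Vikram eliminated.
Round 2: Emma 11, Dev 13. Dev has a majority (≥13).

Dev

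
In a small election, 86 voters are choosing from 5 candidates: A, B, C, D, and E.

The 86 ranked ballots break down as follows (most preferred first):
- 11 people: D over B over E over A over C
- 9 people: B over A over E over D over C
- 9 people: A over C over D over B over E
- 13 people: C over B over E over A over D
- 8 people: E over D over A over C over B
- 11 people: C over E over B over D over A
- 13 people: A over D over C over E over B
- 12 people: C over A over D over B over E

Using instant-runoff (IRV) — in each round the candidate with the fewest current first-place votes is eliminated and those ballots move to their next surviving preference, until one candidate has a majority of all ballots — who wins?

A

Round 1: A 22, B 9, C 36, D 11, E 8. E eliminated.
Round 2: A 22, B 9, C 36, D 19. B eliminated.
Round 3: A 31, C 36, D 19. D eliminated.
Round 4: A 50, C 36. A has a majority (≥44).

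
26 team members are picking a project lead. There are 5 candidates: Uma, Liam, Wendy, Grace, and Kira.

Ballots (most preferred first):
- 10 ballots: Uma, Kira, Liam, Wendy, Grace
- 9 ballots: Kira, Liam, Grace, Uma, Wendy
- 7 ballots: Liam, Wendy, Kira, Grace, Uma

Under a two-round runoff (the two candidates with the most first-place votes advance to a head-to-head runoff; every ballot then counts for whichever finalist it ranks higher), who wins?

Kira

Round 1 first-place votes: Uma 10, Liam 7, Wendy 0, Grace 0, Kira 9. Uma and Kira advance.
Runoff: Uma is ranked above Kira on 10 ballots, Kira above Uma on 16.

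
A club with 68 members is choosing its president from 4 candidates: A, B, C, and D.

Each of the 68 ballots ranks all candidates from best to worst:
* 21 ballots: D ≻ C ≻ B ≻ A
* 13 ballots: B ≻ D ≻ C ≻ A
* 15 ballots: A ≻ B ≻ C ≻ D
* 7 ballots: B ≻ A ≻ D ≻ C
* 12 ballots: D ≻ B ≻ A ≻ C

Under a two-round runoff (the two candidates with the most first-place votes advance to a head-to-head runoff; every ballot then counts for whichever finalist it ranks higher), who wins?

B

Round 1 first-place votes: A 15, B 20, C 0, D 33. D and B advance.
Runoff: D is ranked above B on 33 ballots, B above D on 35.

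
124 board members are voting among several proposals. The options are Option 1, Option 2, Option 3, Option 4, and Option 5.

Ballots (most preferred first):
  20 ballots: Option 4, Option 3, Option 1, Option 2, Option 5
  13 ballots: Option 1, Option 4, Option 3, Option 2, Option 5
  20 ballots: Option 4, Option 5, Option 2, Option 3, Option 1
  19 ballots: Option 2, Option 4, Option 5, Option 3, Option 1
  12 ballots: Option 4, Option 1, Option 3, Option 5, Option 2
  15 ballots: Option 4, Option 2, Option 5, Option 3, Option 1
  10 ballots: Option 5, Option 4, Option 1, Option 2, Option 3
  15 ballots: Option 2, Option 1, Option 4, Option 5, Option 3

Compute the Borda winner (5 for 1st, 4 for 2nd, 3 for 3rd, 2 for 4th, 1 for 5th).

Option 1: 20×3 + 13×5 + 20×1 + 19×1 + 12×4 + 15×1 + 10×3 + 15×4 = 317
Option 2: 20×2 + 13×2 + 20×3 + 19×5 + 12×1 + 15×4 + 10×2 + 15×5 = 388
Option 3: 20×4 + 13×3 + 20×2 + 19×2 + 12×3 + 15×2 + 10×1 + 15×1 = 288
Option 4: 20×5 + 13×4 + 20×5 + 19×4 + 12×5 + 15×5 + 10×4 + 15×3 = 548
Option 5: 20×1 + 13×1 + 20×4 + 19×3 + 12×2 + 15×3 + 10×5 + 15×2 = 319

Option 4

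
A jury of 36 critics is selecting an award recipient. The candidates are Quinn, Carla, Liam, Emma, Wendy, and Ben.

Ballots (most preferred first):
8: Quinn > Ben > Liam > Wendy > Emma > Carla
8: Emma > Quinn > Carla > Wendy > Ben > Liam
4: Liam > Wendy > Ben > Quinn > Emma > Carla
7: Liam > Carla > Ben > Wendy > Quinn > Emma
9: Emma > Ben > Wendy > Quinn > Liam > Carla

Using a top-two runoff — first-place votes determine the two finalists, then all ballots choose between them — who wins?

Round 1 first-place votes: Quinn 8, Carla 0, Liam 11, Emma 17, Wendy 0, Ben 0. Emma and Liam advance.
Runoff: Emma is ranked above Liam on 17 ballots, Liam above Emma on 19.

Liam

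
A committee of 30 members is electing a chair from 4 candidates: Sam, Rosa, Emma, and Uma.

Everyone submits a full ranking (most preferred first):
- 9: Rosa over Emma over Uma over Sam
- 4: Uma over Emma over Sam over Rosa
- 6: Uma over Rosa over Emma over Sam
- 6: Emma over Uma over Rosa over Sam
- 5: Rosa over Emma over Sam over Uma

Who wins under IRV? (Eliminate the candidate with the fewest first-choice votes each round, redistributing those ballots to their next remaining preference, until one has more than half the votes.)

Round 1: Sam 0, Rosa 14, Emma 6, Uma 10. Sam eliminated.
Round 2: Rosa 14, Emma 6, Uma 10. Emma eliminated.
Round 3: Rosa 14, Uma 16. Uma has a majority (≥16).

Uma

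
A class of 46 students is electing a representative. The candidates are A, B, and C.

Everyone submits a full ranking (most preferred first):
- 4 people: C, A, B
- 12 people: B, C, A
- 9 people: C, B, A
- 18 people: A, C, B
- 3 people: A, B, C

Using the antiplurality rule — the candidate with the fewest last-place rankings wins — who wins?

Last-place votes: A 21, B 22, C 3.

C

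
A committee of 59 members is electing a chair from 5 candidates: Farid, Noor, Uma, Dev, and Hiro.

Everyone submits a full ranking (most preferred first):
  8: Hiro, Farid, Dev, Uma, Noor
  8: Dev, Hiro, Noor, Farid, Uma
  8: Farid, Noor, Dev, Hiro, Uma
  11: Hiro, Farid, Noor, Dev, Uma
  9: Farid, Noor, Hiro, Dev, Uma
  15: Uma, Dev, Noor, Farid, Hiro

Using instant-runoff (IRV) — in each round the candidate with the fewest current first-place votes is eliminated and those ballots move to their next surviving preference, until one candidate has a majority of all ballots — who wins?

Farid

Round 1: Farid 17, Noor 0, Uma 15, Dev 8, Hiro 19. Noor eliminated.
Round 2: Farid 17, Uma 15, Dev 8, Hiro 19. Dev eliminated.
Round 3: Farid 17, Uma 15, Hiro 27. Uma eliminated.
Round 4: Farid 32, Hiro 27. Farid has a majority (≥30).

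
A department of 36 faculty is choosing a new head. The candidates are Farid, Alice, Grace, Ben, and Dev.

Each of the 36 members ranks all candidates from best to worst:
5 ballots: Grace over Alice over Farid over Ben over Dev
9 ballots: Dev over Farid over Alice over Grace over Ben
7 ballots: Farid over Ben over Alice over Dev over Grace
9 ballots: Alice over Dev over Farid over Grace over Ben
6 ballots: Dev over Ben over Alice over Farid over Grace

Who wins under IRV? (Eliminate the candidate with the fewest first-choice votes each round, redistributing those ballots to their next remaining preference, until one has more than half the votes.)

Round 1: Farid 7, Alice 9, Grace 5, Ben 0, Dev 15. Ben eliminated.
Round 2: Farid 7, Alice 9, Grace 5, Dev 15. Grace eliminated.
Round 3: Farid 7, Alice 14, Dev 15. Farid eliminated.
Round 4: Alice 21, Dev 15. Alice has a majority (≥19).

Alice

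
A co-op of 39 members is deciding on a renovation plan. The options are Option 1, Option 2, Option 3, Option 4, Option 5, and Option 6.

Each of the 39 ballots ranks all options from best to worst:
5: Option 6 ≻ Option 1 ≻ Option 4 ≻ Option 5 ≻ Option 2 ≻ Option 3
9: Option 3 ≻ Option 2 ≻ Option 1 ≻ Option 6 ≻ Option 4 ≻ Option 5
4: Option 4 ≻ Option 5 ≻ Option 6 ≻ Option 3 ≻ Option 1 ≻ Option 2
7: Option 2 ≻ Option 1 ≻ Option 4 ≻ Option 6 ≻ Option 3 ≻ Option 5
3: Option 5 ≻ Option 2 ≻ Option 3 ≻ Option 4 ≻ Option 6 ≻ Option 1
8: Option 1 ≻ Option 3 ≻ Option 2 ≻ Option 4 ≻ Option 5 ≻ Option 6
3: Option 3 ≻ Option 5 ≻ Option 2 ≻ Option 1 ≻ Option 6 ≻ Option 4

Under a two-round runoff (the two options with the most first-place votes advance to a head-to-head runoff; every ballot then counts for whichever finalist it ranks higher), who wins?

Option 1

Round 1 first-place votes: Option 1 8, Option 2 7, Option 3 12, Option 4 4, Option 5 3, Option 6 5. Option 3 and Option 1 advance.
Runoff: Option 3 is ranked above Option 1 on 19 ballots, Option 1 above Option 3 on 20.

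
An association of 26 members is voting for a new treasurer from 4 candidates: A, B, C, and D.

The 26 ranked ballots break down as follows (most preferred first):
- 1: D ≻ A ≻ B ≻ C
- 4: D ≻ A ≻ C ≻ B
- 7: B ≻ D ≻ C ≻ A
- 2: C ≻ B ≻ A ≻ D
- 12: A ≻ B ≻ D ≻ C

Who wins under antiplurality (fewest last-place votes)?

D

Last-place votes: A 7, B 4, C 13, D 2.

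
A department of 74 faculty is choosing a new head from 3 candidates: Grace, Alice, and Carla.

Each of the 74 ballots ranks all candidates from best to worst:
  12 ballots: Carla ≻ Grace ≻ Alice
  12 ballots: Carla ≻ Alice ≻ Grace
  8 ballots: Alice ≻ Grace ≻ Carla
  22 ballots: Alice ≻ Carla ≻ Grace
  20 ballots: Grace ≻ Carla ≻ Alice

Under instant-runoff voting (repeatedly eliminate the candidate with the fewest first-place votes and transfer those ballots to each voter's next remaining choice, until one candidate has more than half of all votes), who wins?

Carla

Round 1: Grace 20, Alice 30, Carla 24. Grace eliminated.
Round 2: Alice 30, Carla 44. Carla has a majority (≥38).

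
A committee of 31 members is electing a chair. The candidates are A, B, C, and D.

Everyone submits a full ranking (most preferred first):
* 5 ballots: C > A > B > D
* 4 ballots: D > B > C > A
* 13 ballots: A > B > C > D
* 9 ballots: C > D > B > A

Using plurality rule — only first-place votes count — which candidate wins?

First-place votes: A 13, B 0, C 14, D 4.

C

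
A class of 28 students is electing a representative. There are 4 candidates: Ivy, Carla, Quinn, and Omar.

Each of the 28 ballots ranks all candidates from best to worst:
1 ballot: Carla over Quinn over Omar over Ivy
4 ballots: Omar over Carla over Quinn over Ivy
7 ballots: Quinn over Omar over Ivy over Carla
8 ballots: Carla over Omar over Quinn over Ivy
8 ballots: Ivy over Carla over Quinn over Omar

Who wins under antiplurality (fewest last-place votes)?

Last-place votes: Ivy 13, Carla 7, Quinn 0, Omar 8.

Quinn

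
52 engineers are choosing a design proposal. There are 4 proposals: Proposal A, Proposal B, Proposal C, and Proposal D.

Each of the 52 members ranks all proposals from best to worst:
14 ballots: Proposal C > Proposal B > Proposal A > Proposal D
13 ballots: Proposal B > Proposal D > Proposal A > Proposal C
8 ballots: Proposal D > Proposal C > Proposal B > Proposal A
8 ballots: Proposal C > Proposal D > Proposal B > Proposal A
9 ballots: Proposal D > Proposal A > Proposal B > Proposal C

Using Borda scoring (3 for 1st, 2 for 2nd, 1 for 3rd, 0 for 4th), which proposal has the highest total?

Proposal A: 14×1 + 13×1 + 8×0 + 8×0 + 9×2 = 45
Proposal B: 14×2 + 13×3 + 8×1 + 8×1 + 9×1 = 92
Proposal C: 14×3 + 13×0 + 8×2 + 8×3 + 9×0 = 82
Proposal D: 14×0 + 13×2 + 8×3 + 8×2 + 9×3 = 93

Proposal D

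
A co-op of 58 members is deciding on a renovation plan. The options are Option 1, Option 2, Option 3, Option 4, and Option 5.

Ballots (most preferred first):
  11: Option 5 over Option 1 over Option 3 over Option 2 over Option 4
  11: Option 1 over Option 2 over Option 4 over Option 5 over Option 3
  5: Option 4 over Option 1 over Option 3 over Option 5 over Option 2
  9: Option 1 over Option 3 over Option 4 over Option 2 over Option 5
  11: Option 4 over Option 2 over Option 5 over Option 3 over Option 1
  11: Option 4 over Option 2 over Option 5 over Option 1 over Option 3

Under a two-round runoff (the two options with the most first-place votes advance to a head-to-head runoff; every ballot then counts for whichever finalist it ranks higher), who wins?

Round 1 first-place votes: Option 1 20, Option 2 0, Option 3 0, Option 4 27, Option 5 11. Option 4 and Option 1 advance.
Runoff: Option 4 is ranked above Option 1 on 27 ballots, Option 1 above Option 4 on 31.

Option 1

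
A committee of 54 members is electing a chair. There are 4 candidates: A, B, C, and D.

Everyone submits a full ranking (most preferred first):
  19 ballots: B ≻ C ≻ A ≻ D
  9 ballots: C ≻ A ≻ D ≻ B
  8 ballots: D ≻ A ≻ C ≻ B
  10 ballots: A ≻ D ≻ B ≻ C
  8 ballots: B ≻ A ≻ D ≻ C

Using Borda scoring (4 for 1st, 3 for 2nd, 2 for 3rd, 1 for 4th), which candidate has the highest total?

A: 19×2 + 9×3 + 8×3 + 10×4 + 8×3 = 153
B: 19×4 + 9×1 + 8×1 + 10×2 + 8×4 = 145
C: 19×3 + 9×4 + 8×2 + 10×1 + 8×1 = 127
D: 19×1 + 9×2 + 8×4 + 10×3 + 8×2 = 115

A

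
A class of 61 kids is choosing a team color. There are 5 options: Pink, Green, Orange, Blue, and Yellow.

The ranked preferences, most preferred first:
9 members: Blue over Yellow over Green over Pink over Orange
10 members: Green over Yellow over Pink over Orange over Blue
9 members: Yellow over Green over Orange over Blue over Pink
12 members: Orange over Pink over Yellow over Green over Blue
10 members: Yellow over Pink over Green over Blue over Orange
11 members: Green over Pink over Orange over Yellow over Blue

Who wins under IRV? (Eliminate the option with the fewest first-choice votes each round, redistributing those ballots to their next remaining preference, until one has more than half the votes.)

Round 1: Pink 0, Green 21, Orange 12, Blue 9, Yellow 19. Pink eliminated.
Round 2: Green 21, Orange 12, Blue 9, Yellow 19. Blue eliminated.
Round 3: Green 21, Orange 12, Yellow 28. Orange eliminated.
Round 4: Green 21, Yellow 40. Yellow has a majority (≥31).

Yellow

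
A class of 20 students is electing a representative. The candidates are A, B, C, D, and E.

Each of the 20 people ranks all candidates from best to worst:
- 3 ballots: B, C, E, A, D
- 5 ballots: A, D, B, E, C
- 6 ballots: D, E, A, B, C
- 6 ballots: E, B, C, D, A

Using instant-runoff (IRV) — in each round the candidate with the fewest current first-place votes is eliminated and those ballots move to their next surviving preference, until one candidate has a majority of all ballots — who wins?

D

Round 1: A 5, B 3, C 0, D 6, E 6. C eliminated.
Round 2: A 5, B 3, D 6, E 6. B eliminated.
Round 3: A 5, D 6, E 9. A eliminated.
Round 4: D 11, E 9. D has a majority (≥11).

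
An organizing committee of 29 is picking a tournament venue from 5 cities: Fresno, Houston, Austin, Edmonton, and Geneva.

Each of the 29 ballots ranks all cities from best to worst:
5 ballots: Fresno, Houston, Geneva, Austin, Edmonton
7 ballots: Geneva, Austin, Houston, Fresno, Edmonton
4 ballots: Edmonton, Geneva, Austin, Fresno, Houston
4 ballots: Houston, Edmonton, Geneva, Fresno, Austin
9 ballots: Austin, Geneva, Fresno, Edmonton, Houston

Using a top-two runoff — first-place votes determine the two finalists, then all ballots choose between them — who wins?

Geneva

Round 1 first-place votes: Fresno 5, Houston 4, Austin 9, Edmonton 4, Geneva 7. Austin and Geneva advance.
Runoff: Austin is ranked above Geneva on 9 ballots, Geneva above Austin on 20.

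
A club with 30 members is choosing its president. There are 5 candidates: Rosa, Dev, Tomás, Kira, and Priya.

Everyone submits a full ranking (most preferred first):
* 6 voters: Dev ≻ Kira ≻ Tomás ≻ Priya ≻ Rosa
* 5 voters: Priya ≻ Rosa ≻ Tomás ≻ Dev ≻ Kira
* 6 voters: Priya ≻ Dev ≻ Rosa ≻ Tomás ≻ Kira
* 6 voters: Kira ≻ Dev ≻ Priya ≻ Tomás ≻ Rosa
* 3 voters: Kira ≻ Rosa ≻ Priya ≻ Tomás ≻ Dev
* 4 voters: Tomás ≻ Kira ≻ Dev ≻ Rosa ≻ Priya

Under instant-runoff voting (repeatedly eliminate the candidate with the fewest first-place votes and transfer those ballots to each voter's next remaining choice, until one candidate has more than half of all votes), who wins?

Kira

Round 1: Rosa 0, Dev 6, Tomás 4, Kira 9, Priya 11. Rosa eliminated.
Round 2: Dev 6, Tomás 4, Kira 9, Priya 11. Tomás eliminated.
Round 3: Dev 6, Kira 13, Priya 11. Dev eliminated.
Round 4: Kira 19, Priya 11. Kira has a majority (≥16).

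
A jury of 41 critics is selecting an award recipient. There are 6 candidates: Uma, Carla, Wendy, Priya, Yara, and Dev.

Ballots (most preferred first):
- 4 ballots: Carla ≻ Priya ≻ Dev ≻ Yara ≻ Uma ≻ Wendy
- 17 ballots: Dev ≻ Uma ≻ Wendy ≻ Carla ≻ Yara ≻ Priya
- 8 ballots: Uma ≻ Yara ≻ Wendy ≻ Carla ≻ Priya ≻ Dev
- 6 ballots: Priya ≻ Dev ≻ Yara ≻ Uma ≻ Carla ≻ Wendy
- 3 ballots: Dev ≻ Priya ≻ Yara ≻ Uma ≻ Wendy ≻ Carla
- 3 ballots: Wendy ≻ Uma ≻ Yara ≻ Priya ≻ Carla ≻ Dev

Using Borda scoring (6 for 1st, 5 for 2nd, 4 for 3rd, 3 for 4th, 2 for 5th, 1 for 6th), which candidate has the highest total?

Uma: 4×2 + 17×5 + 8×6 + 6×3 + 3×3 + 3×5 = 183
Carla: 4×6 + 17×3 + 8×3 + 6×2 + 3×1 + 3×2 = 120
Wendy: 4×1 + 17×4 + 8×4 + 6×1 + 3×2 + 3×6 = 134
Priya: 4×5 + 17×1 + 8×2 + 6×6 + 3×5 + 3×3 = 113
Yara: 4×3 + 17×2 + 8×5 + 6×4 + 3×4 + 3×4 = 134
Dev: 4×4 + 17×6 + 8×1 + 6×5 + 3×6 + 3×1 = 177

Uma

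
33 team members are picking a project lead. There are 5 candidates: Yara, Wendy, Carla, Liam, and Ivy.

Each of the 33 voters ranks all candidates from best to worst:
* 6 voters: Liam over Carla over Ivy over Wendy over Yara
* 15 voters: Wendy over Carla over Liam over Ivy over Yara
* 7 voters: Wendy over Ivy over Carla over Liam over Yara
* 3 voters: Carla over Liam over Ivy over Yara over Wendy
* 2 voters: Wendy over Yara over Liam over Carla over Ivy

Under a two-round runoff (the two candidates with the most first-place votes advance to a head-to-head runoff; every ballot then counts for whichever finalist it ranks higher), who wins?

Round 1 first-place votes: Yara 0, Wendy 24, Carla 3, Liam 6, Ivy 0. Wendy and Liam advance.
Runoff: Wendy is ranked above Liam on 24 ballots, Liam above Wendy on 9.

Wendy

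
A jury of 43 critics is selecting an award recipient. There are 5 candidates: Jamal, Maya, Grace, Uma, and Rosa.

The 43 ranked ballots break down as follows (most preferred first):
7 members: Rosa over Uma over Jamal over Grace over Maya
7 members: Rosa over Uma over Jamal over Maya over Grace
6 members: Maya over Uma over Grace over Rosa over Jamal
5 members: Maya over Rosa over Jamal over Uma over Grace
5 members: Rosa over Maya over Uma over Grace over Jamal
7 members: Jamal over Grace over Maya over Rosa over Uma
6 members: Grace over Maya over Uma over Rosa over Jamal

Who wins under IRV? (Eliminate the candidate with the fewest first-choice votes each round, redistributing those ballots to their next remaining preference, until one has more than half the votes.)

Round 1: Jamal 7, Maya 11, Grace 6, Uma 0, Rosa 19. Uma eliminated.
Round 2: Jamal 7, Maya 11, Grace 6, Rosa 19. Grace eliminated.
Round 3: Jamal 7, Maya 17, Rosa 19. Jamal eliminated.
Round 4: Maya 24, Rosa 19. Maya has a majority (≥22).

Maya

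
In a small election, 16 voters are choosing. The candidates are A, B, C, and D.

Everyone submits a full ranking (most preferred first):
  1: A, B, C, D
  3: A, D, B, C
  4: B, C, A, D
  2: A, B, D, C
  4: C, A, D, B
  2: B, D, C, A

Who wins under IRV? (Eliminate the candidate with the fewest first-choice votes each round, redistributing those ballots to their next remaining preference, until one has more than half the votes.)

Round 1: A 6, B 6, C 4, D 0. D eliminated.
Round 2: A 6, B 6, C 4. C eliminated.
Round 3: A 10, B 6. A has a majority (≥9).

A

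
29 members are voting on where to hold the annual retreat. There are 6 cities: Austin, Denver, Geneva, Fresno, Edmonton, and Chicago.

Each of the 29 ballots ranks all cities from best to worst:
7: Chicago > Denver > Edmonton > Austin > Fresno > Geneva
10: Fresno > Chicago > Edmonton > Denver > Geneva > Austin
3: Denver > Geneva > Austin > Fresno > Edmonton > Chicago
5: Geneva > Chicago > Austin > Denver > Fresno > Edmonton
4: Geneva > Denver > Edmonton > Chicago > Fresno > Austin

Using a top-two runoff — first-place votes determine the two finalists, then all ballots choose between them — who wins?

Round 1 first-place votes: Austin 0, Denver 3, Geneva 9, Fresno 10, Edmonton 0, Chicago 7. Fresno and Geneva advance.
Runoff: Fresno is ranked above Geneva on 17 ballots, Geneva above Fresno on 12.

Fresno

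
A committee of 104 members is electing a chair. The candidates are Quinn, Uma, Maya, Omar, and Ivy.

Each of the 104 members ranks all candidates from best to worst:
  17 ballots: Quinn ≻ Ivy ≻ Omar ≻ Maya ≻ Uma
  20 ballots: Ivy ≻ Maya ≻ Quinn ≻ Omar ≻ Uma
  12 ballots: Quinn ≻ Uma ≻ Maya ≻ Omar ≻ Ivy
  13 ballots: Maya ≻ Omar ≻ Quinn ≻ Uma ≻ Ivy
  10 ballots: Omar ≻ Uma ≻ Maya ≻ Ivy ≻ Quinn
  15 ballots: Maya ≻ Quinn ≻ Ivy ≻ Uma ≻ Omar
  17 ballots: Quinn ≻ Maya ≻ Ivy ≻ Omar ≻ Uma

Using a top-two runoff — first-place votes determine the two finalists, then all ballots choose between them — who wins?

Round 1 first-place votes: Quinn 46, Uma 0, Maya 28, Omar 10, Ivy 20. Quinn and Maya advance.
Runoff: Quinn is ranked above Maya on 46 ballots, Maya above Quinn on 58.

Maya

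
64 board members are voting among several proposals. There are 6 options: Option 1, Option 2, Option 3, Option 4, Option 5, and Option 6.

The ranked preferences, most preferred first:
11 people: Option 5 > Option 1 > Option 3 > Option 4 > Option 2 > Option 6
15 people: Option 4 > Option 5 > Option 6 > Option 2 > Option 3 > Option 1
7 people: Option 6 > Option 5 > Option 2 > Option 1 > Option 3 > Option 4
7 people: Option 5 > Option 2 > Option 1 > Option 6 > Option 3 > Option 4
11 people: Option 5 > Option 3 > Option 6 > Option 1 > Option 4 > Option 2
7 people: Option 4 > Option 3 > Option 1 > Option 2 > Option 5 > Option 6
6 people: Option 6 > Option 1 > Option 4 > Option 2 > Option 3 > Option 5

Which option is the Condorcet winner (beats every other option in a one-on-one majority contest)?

Option 5 vs Option 1: 51–13
Option 5 vs Option 2: 51–13
Option 5 vs Option 3: 51–13
Option 5 vs Option 4: 36–28
Option 5 vs Option 6: 51–13
Option 5 beats every other option.

Option 5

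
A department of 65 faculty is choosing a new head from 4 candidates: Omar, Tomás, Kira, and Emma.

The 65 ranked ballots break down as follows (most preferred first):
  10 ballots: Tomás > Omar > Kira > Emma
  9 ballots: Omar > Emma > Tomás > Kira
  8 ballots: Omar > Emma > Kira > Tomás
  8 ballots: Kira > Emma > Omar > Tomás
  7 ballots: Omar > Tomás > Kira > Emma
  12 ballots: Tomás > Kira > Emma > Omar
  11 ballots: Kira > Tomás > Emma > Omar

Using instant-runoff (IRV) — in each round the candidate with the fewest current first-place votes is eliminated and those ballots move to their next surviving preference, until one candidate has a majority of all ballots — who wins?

Round 1: Omar 24, Tomás 22, Kira 19, Emma 0. Emma eliminated.
Round 2: Omar 24, Tomás 22, Kira 19. Kira eliminated.
Round 3: Omar 32, Tomás 33. Tomás has a majority (≥33).

Tomás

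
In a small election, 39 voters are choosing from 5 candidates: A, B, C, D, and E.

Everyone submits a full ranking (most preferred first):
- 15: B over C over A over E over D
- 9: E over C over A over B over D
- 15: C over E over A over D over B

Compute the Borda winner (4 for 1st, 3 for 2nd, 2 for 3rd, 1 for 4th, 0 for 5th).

C

A: 15×2 + 9×2 + 15×2 = 78
B: 15×4 + 9×1 + 15×0 = 69
C: 15×3 + 9×3 + 15×4 = 132
D: 15×0 + 9×0 + 15×1 = 15
E: 15×1 + 9×4 + 15×3 = 96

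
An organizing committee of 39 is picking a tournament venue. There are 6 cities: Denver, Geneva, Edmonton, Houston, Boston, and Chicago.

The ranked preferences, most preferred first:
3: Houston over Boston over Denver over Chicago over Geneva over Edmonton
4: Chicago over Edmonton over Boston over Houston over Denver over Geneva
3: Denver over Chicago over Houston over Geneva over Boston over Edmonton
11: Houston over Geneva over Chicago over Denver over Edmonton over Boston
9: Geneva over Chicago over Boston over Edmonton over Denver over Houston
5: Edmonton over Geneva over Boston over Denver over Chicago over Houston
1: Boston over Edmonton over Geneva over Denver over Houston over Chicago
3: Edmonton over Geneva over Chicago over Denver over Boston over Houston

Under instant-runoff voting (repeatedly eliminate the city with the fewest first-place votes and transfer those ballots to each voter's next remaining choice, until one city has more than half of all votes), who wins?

Round 1: Denver 3, Geneva 9, Edmonton 8, Houston 14, Boston 1, Chicago 4. Boston eliminated.
Round 2: Denver 3, Geneva 9, Edmonton 9, Houston 14, Chicago 4. Denver eliminated.
Round 3: Geneva 9, Edmonton 9, Houston 14, Chicago 7. Chicago eliminated.
Round 4: Geneva 9, Edmonton 13, Houston 17. Geneva eliminated.
Round 5: Edmonton 22, Houston 17. Edmonton has a majority (≥20).

Edmonton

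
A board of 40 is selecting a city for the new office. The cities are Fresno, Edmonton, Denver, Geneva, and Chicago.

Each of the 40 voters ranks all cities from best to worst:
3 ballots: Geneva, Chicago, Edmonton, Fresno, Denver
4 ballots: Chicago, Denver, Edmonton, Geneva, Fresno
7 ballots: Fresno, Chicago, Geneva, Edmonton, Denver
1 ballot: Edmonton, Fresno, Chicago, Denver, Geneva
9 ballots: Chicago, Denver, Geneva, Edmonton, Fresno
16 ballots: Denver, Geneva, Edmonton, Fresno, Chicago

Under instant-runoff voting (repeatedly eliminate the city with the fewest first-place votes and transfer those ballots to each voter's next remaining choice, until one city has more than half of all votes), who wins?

Round 1: Fresno 7, Edmonton 1, Denver 16, Geneva 3, Chicago 13. Edmonton eliminated.
Round 2: Fresno 8, Denver 16, Geneva 3, Chicago 13. Geneva eliminated.
Round 3: Fresno 8, Denver 16, Chicago 16. Fresno eliminated.
Round 4: Denver 16, Chicago 24. Chicago has a majority (≥21).

Chicago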